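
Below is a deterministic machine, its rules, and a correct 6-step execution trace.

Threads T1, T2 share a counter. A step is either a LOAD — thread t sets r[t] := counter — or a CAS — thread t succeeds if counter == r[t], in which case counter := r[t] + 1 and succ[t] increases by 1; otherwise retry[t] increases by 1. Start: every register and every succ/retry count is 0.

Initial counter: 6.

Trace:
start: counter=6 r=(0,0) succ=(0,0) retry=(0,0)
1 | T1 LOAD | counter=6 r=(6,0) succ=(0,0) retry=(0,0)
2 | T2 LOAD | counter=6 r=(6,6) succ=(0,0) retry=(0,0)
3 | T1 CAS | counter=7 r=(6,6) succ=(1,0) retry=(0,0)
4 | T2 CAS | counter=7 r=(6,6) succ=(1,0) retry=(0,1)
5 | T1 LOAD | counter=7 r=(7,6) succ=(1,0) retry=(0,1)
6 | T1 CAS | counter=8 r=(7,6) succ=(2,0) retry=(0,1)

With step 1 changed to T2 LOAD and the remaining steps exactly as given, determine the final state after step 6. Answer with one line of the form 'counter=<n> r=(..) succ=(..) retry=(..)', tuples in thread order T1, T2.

counter=8 r=(7,6) succ=(1,1) retry=(1,0)

(re-executing from step 1 with the substitution; state before step 1: counter=6 r=(0,0) succ=(0,0) retry=(0,0))
1 | T2 LOAD | counter=6 r=(0,6) succ=(0,0) retry=(0,0)
2 | T2 LOAD | counter=6 r=(0,6) succ=(0,0) retry=(0,0)
3 | T1 CAS | counter=6 r=(0,6) succ=(0,0) retry=(1,0)
4 | T2 CAS | counter=7 r=(0,6) succ=(0,1) retry=(1,0)
5 | T1 LOAD | counter=7 r=(7,6) succ=(0,1) retry=(1,0)
6 | T1 CAS | counter=8 r=(7,6) succ=(1,1) retry=(1,0)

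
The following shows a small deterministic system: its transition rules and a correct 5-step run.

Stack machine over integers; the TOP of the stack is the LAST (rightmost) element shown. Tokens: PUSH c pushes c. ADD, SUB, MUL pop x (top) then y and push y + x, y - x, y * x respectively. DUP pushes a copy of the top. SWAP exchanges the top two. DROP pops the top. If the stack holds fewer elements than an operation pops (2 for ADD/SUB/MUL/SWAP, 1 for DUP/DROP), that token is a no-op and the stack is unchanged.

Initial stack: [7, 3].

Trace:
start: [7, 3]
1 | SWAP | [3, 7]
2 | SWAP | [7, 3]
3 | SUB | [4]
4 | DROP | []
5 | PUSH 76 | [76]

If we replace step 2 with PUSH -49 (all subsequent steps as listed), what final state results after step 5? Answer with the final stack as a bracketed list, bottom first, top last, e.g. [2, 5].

(re-executing from step 2 with the substitution; state before step 2: [3, 7])
2 | PUSH -49 | [3, 7, -49]
3 | SUB | [3, 56]
4 | DROP | [3]
5 | PUSH 76 | [3, 76]

[3, 76]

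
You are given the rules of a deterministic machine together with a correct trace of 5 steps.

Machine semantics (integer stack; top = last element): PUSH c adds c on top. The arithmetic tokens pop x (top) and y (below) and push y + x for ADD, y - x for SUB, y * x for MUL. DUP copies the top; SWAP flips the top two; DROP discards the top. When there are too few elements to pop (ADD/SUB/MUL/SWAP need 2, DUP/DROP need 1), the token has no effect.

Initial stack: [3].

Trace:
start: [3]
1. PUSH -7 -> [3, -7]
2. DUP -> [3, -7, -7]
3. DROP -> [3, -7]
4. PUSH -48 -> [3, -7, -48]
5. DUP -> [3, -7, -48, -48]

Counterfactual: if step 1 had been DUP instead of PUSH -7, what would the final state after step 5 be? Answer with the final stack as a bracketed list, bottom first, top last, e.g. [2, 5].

(re-executing from step 1 with the substitution; state before step 1: [3])
1. DUP -> [3, 3]
2. DUP -> [3, 3, 3]
3. DROP -> [3, 3]
4. PUSH -48 -> [3, 3, -48]
5. DUP -> [3, 3, -48, -48]

[3, 3, -48, -48]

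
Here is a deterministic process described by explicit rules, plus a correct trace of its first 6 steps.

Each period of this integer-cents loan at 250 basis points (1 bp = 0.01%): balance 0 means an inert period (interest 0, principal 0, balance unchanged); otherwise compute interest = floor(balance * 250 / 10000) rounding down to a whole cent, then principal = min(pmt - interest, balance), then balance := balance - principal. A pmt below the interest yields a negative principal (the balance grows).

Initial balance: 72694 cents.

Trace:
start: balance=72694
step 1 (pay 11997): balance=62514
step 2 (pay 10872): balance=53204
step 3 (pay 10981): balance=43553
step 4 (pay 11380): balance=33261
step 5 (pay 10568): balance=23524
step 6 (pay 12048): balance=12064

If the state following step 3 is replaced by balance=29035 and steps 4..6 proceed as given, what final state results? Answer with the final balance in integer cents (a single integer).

0

state after step 3 := balance=29035
step 4 (pay 11380): balance=18380
step 5 (pay 10568): balance=8271
step 6 (pay 12048): balance=0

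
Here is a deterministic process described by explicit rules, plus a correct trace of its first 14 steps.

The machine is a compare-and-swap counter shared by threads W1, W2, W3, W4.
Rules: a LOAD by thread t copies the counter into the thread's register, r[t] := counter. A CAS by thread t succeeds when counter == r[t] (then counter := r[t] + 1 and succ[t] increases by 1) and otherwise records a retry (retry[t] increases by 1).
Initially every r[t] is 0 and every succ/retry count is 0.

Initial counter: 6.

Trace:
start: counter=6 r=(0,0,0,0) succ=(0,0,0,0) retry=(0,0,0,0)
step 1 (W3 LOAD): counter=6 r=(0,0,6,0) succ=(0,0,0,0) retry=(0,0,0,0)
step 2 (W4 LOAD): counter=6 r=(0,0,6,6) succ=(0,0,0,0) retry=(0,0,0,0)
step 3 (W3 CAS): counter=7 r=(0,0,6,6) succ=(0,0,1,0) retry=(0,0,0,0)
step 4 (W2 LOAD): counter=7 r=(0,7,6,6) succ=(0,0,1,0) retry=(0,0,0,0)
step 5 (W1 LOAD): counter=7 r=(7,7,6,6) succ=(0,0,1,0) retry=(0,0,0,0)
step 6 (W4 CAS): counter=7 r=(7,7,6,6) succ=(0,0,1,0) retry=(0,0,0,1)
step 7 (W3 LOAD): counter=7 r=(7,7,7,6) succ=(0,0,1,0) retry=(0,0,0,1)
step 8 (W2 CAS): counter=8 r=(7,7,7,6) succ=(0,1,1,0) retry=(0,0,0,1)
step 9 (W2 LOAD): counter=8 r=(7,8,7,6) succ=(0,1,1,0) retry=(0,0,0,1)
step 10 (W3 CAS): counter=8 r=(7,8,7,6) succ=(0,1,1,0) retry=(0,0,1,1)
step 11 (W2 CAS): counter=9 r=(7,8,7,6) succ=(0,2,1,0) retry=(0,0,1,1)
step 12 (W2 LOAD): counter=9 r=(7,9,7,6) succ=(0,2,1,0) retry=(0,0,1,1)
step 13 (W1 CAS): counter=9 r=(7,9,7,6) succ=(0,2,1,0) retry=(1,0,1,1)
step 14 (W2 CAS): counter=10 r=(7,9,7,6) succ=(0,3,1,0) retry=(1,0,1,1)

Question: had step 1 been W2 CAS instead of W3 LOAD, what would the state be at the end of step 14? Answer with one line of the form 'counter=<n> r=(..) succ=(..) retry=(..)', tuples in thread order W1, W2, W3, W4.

(re-executing from step 1 with the substitution; state before step 1: counter=6 r=(0,0,0,0) succ=(0,0,0,0) retry=(0,0,0,0))
step 1 (W2 CAS): counter=6 r=(0,0,0,0) succ=(0,0,0,0) retry=(0,1,0,0)
step 2 (W4 LOAD): counter=6 r=(0,0,0,6) succ=(0,0,0,0) retry=(0,1,0,0)
step 3 (W3 CAS): counter=6 r=(0,0,0,6) succ=(0,0,0,0) retry=(0,1,1,0)
step 4 (W2 LOAD): counter=6 r=(0,6,0,6) succ=(0,0,0,0) retry=(0,1,1,0)
step 5 (W1 LOAD): counter=6 r=(6,6,0,6) succ=(0,0,0,0) retry=(0,1,1,0)
step 6 (W4 CAS): counter=7 r=(6,6,0,6) succ=(0,0,0,1) retry=(0,1,1,0)
step 7 (W3 LOAD): counter=7 r=(6,6,7,6) succ=(0,0,0,1) retry=(0,1,1,0)
step 8 (W2 CAS): counter=7 r=(6,6,7,6) succ=(0,0,0,1) retry=(0,2,1,0)
step 9 (W2 LOAD): counter=7 r=(6,7,7,6) succ=(0,0,0,1) retry=(0,2,1,0)
step 10 (W3 CAS): counter=8 r=(6,7,7,6) succ=(0,0,1,1) retry=(0,2,1,0)
step 11 (W2 CAS): counter=8 r=(6,7,7,6) succ=(0,0,1,1) retry=(0,3,1,0)
step 12 (W2 LOAD): counter=8 r=(6,8,7,6) succ=(0,0,1,1) retry=(0,3,1,0)
step 13 (W1 CAS): counter=8 r=(6,8,7,6) succ=(0,0,1,1) retry=(1,3,1,0)
step 14 (W2 CAS): counter=9 r=(6,8,7,6) succ=(0,1,1,1) retry=(1,3,1,0)

counter=9 r=(6,8,7,6) succ=(0,1,1,1) retry=(1,3,1,0)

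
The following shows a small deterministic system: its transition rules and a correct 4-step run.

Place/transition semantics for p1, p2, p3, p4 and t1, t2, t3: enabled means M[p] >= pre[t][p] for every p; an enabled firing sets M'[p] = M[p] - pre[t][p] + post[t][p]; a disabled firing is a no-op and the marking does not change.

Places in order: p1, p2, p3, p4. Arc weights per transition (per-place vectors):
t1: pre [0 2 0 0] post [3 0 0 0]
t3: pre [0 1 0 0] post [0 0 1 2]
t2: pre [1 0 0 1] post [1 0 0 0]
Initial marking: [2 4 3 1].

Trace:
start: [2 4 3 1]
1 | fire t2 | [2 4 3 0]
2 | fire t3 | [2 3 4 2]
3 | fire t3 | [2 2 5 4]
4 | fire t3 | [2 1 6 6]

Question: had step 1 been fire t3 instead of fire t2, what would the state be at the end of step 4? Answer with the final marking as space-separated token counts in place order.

(re-executing from step 1 with the substitution; state before step 1: [2 4 3 1])
1 | fire t3 | [2 3 4 3]
2 | fire t3 | [2 2 5 5]
3 | fire t3 | [2 1 6 7]
4 | fire t3 | [2 0 7 9]

2 0 7 9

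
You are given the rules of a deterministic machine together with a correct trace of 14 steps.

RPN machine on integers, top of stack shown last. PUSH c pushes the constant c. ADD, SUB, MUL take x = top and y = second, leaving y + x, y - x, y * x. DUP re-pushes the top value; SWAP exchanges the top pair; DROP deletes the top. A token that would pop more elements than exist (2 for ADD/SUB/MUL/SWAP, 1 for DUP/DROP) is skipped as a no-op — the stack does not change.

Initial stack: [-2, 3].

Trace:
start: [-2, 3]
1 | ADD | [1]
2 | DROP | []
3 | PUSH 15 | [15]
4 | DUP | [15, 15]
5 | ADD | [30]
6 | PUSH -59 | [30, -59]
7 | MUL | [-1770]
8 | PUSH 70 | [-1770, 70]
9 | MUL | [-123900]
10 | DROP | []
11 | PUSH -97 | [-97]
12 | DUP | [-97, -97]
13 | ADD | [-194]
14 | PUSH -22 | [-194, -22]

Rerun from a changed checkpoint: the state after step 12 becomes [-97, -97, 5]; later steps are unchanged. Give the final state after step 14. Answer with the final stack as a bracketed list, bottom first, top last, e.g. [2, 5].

[-97, -92, -22]

state after step 12 := [-97, -97, 5]
13 | ADD | [-97, -92]
14 | PUSH -22 | [-97, -92, -22]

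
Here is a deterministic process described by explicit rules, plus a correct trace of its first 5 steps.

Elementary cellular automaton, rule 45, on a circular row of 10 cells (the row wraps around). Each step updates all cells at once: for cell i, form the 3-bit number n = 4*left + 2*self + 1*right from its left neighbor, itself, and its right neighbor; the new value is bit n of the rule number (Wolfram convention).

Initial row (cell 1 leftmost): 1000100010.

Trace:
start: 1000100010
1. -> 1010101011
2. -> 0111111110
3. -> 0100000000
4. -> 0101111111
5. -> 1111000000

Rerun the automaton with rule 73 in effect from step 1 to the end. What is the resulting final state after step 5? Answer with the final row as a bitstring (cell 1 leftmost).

1110001111

(re-executing steps 1..5 under rule 73; state before step 1: 1000100010)
1. -> 0010001000
2. -> 1000100011
3. -> 1010001010
4. -> 0000100000
5. -> 1110001111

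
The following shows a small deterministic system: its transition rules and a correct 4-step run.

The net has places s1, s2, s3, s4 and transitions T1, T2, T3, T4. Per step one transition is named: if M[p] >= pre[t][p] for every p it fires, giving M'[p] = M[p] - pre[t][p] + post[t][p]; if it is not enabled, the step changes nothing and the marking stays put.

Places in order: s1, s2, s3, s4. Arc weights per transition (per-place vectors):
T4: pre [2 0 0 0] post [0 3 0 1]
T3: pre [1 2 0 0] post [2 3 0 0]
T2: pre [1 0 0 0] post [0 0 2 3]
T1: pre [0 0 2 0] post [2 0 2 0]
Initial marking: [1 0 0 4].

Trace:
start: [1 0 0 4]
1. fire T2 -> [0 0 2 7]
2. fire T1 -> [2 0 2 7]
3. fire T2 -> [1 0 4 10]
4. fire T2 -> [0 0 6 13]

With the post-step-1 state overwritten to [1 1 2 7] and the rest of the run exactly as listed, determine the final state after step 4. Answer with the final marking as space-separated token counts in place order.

state after step 1 := [1 1 2 7]
2. fire T1 -> [3 1 2 7]
3. fire T2 -> [2 1 4 10]
4. fire T2 -> [1 1 6 13]

1 1 6 13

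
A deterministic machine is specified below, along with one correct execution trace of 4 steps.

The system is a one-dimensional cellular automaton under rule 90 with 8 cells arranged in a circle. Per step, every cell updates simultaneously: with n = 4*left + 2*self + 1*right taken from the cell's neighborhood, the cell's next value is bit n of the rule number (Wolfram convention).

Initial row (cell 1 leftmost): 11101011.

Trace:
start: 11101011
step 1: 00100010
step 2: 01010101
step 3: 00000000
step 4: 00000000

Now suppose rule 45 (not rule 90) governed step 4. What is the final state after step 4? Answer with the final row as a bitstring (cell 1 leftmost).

11111111

(re-executing step 4 under rule 45; state before step 4: 00000000)
step 4: 11111111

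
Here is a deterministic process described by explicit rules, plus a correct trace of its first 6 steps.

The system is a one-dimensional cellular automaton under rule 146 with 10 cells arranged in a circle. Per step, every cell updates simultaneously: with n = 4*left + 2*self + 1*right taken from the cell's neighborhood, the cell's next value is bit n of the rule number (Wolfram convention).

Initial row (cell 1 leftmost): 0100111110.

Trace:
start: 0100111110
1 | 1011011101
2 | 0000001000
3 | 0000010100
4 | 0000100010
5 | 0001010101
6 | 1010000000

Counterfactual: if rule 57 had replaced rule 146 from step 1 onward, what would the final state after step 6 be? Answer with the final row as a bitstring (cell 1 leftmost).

0100101010

(re-executing steps 1..6 under rule 57; state before step 1: 0100111110)
1 | 0010100001
2 | 1001011100
3 | 0100110010
4 | 0010101001
5 | 1001010100
6 | 0100101010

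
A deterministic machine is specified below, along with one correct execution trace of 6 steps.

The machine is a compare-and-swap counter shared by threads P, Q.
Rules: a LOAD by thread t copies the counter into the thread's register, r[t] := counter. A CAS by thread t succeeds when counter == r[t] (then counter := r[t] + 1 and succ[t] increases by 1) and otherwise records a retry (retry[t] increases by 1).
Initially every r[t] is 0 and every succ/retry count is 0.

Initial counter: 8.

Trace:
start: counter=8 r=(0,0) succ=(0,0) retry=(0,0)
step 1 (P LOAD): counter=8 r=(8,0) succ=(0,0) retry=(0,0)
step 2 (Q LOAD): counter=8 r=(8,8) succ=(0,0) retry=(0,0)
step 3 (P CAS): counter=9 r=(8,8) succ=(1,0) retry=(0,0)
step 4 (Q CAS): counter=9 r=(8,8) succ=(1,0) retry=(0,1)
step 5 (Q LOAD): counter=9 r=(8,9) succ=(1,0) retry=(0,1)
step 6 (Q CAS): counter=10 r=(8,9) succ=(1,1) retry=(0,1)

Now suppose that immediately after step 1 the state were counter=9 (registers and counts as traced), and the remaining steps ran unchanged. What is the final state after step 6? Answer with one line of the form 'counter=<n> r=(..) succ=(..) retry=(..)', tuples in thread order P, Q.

counter=11 r=(8,10) succ=(0,2) retry=(1,0)

state after step 1 := counter=9 r=(8,0) succ=(0,0) retry=(0,0)
step 2 (Q LOAD): counter=9 r=(8,9) succ=(0,0) retry=(0,0)
step 3 (P CAS): counter=9 r=(8,9) succ=(0,0) retry=(1,0)
step 4 (Q CAS): counter=10 r=(8,9) succ=(0,1) retry=(1,0)
step 5 (Q LOAD): counter=10 r=(8,10) succ=(0,1) retry=(1,0)
step 6 (Q CAS): counter=11 r=(8,10) succ=(0,2) retry=(1,0)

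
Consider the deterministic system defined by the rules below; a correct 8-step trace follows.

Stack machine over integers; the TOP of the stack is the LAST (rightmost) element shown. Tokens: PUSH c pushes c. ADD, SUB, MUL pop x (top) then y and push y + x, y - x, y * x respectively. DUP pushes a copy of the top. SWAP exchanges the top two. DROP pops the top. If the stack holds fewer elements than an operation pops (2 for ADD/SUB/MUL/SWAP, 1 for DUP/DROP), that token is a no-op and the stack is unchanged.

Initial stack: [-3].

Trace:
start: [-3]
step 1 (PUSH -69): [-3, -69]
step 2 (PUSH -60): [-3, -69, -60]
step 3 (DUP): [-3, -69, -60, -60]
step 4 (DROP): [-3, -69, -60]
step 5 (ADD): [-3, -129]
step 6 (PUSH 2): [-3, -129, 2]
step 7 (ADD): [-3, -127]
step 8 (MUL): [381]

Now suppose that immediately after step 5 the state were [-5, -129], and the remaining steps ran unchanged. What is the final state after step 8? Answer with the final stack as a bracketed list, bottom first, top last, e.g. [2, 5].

[635]

state after step 5 := [-5, -129]
step 6 (PUSH 2): [-5, -129, 2]
step 7 (ADD): [-5, -127]
step 8 (MUL): [635]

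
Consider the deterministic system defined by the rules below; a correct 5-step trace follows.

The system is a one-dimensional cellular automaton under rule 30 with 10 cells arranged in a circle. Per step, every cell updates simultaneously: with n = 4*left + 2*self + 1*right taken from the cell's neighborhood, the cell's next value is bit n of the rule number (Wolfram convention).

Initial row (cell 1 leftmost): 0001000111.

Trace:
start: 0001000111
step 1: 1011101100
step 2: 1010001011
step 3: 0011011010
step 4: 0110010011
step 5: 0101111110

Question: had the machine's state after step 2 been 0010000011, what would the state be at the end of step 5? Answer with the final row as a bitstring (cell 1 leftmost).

state after step 2 := 0010000011
step 3: 1111000110
step 4: 1000101100
step 5: 1101101011

1101101011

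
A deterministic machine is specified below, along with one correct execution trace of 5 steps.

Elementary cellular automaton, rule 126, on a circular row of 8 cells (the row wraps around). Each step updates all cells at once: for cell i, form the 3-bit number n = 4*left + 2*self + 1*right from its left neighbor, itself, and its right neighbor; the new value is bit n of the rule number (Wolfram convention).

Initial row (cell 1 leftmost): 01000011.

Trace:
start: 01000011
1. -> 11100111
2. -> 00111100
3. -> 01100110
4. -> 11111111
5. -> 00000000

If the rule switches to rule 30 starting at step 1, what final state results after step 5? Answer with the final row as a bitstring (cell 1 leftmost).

00100010

(re-executing steps 1..5 under rule 30; state before step 1: 01000011)
1. -> 01100110
2. -> 11011101
3. -> 00010001
4. -> 10111011
5. -> 00100010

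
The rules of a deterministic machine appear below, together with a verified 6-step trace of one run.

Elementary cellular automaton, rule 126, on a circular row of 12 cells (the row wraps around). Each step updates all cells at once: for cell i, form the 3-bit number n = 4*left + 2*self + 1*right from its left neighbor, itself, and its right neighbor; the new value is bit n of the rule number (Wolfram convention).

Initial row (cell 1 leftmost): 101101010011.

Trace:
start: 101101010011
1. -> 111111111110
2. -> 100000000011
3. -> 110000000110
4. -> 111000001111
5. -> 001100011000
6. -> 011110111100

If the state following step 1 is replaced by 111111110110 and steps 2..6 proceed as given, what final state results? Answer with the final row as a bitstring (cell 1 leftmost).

state after step 1 := 111111110110
2. -> 100000011111
3. -> 110000110000
4. -> 111001111001
5. -> 001111001111
6. -> 111001111001

111001111001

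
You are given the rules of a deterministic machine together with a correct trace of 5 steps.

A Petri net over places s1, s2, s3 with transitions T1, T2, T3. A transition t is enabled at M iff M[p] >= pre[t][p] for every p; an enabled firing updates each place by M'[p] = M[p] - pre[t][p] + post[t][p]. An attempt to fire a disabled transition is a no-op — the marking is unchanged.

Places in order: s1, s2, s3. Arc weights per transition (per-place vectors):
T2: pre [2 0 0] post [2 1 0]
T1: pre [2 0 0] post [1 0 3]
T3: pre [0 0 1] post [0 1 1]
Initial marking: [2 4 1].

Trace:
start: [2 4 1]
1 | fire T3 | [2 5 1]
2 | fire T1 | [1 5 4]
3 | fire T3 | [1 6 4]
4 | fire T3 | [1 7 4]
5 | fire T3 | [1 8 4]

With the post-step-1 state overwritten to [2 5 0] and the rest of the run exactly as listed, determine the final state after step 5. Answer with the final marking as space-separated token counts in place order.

1 8 3

state after step 1 := [2 5 0]
2 | fire T1 | [1 5 3]
3 | fire T3 | [1 6 3]
4 | fire T3 | [1 7 3]
5 | fire T3 | [1 8 3]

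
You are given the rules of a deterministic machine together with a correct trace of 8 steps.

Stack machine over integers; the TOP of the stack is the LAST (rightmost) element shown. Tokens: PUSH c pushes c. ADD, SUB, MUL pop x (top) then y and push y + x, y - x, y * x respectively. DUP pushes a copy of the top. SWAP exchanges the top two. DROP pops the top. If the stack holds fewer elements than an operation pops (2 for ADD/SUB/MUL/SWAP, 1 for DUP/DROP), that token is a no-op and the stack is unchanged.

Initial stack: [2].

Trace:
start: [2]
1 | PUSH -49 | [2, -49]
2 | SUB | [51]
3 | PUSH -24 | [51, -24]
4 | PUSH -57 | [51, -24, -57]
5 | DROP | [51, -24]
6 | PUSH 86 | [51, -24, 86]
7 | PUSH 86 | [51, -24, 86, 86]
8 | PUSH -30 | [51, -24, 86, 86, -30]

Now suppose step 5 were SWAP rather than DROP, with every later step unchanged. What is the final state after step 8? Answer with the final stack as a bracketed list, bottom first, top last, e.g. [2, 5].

(re-executing from step 5 with the substitution; state before step 5: [51, -24, -57])
5 | SWAP | [51, -57, -24]
6 | PUSH 86 | [51, -57, -24, 86]
7 | PUSH 86 | [51, -57, -24, 86, 86]
8 | PUSH -30 | [51, -57, -24, 86, 86, -30]

[51, -57, -24, 86, 86, -30]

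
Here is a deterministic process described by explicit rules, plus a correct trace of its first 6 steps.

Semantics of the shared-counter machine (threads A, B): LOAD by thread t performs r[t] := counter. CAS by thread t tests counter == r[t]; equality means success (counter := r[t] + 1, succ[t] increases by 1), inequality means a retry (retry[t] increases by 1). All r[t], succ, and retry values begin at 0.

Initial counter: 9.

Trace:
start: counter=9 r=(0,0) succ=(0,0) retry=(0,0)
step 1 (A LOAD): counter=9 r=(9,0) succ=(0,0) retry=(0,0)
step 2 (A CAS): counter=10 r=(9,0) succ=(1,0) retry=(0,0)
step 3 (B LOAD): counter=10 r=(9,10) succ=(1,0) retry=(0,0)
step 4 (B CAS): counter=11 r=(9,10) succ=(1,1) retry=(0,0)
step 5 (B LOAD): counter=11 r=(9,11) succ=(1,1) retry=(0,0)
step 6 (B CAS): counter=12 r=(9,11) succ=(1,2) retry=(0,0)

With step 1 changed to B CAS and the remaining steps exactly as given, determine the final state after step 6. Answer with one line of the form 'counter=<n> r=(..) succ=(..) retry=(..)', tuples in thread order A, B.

counter=11 r=(0,10) succ=(0,2) retry=(1,1)

(re-executing from step 1 with the substitution; state before step 1: counter=9 r=(0,0) succ=(0,0) retry=(0,0))
step 1 (B CAS): counter=9 r=(0,0) succ=(0,0) retry=(0,1)
step 2 (A CAS): counter=9 r=(0,0) succ=(0,0) retry=(1,1)
step 3 (B LOAD): counter=9 r=(0,9) succ=(0,0) retry=(1,1)
step 4 (B CAS): counter=10 r=(0,9) succ=(0,1) retry=(1,1)
step 5 (B LOAD): counter=10 r=(0,10) succ=(0,1) retry=(1,1)
step 6 (B CAS): counter=11 r=(0,10) succ=(0,2) retry=(1,1)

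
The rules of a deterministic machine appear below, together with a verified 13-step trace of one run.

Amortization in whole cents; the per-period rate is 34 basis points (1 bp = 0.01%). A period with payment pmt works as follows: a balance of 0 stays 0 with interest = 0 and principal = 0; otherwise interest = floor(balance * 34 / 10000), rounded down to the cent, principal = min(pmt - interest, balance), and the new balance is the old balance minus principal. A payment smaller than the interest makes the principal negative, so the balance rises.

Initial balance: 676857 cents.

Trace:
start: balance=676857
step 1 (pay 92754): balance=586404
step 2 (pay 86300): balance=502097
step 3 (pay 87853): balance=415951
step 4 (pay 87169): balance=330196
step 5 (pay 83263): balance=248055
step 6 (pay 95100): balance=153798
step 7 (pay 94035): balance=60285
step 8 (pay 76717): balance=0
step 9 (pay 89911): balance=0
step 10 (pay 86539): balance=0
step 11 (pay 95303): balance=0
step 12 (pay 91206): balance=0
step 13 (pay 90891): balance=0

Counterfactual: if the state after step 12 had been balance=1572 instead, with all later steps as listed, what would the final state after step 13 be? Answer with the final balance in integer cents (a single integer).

0

state after step 12 := balance=1572
step 13 (pay 90891): balance=0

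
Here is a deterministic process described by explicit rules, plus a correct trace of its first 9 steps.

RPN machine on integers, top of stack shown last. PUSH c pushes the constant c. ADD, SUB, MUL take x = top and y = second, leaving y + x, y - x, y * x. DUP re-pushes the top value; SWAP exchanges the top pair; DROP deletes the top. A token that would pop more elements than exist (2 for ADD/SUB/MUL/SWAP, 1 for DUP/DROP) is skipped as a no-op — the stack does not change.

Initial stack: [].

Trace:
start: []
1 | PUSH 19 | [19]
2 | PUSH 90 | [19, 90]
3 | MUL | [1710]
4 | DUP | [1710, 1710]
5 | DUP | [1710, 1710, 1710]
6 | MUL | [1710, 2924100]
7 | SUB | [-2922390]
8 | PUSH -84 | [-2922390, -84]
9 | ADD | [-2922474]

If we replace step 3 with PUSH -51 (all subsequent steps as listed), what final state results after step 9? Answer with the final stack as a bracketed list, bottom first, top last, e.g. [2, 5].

(re-executing from step 3 with the substitution; state before step 3: [19, 90])
3 | PUSH -51 | [19, 90, -51]
4 | DUP | [19, 90, -51, -51]
5 | DUP | [19, 90, -51, -51, -51]
6 | MUL | [19, 90, -51, 2601]
7 | SUB | [19, 90, -2652]
8 | PUSH -84 | [19, 90, -2652, -84]
9 | ADD | [19, 90, -2736]

[19, 90, -2736]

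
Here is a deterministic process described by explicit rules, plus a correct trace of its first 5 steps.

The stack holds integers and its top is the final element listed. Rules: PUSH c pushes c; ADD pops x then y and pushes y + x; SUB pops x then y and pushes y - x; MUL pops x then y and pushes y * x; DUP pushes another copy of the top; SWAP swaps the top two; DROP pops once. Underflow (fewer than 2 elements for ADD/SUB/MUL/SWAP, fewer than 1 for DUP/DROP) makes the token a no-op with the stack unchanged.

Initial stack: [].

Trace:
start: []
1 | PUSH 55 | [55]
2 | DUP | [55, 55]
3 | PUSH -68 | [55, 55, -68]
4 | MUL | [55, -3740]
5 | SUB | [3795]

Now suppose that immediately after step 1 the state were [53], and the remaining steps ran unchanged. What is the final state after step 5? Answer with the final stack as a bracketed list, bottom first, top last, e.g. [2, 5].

state after step 1 := [53]
2 | DUP | [53, 53]
3 | PUSH -68 | [53, 53, -68]
4 | MUL | [53, -3604]
5 | SUB | [3657]

[3657]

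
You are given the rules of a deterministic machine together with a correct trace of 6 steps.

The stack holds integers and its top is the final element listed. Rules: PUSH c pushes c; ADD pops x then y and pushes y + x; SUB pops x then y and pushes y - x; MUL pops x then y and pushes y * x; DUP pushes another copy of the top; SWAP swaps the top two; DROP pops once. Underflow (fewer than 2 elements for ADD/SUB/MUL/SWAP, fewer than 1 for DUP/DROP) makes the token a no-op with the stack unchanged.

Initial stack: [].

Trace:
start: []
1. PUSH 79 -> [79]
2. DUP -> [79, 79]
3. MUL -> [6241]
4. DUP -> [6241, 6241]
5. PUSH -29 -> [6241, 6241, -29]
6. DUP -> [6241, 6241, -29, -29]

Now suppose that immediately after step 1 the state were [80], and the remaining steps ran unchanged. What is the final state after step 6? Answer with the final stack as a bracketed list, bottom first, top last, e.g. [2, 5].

state after step 1 := [80]
2. DUP -> [80, 80]
3. MUL -> [6400]
4. DUP -> [6400, 6400]
5. PUSH -29 -> [6400, 6400, -29]
6. DUP -> [6400, 6400, -29, -29]

[6400, 6400, -29, -29]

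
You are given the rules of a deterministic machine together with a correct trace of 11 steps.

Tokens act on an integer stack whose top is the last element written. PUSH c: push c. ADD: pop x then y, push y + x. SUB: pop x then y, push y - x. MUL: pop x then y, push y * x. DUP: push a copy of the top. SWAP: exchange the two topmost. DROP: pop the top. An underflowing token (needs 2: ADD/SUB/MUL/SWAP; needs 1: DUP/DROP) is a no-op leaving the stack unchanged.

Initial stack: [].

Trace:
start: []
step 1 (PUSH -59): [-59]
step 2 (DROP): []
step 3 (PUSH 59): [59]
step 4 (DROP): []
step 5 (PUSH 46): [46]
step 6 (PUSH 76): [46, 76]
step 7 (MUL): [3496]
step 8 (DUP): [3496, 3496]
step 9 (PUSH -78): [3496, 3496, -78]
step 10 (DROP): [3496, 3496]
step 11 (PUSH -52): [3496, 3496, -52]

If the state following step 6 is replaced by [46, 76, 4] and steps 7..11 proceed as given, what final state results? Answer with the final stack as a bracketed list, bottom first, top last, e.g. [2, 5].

[46, 304, 304, -52]

state after step 6 := [46, 76, 4]
step 7 (MUL): [46, 304]
step 8 (DUP): [46, 304, 304]
step 9 (PUSH -78): [46, 304, 304, -78]
step 10 (DROP): [46, 304, 304]
step 11 (PUSH -52): [46, 304, 304, -52]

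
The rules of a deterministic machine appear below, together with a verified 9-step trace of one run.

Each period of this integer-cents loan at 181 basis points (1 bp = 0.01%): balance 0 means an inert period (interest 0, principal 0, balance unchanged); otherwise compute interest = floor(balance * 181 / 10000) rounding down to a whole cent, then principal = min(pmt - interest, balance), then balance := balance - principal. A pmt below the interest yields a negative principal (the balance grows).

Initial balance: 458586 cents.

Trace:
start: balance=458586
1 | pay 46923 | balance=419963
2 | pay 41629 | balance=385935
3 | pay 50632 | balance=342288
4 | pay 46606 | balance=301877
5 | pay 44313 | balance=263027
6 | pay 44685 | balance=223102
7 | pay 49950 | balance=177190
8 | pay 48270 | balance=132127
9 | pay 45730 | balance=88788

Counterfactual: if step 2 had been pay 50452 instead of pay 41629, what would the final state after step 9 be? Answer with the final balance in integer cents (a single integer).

(re-executing from step 2 with the substitution; state before step 2: balance=419963)
2 | pay 50452 | balance=377112
3 | pay 50632 | balance=333305
4 | pay 46606 | balance=292731
5 | pay 44313 | balance=253716
6 | pay 44685 | balance=213623
7 | pay 49950 | balance=167539
8 | pay 48270 | balance=122301
9 | pay 45730 | balance=78784

78784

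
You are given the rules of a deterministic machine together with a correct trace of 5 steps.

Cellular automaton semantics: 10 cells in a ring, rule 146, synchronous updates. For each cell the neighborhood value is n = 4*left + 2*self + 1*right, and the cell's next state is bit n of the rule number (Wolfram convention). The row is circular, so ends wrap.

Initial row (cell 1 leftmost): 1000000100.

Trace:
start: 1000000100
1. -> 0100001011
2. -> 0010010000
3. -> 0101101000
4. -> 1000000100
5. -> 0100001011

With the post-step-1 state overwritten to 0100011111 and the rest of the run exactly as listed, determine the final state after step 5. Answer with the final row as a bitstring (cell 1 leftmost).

0101010100

state after step 1 := 0100011111
2. -> 0010101110
3. -> 0100000101
4. -> 0010001000
5. -> 0101010100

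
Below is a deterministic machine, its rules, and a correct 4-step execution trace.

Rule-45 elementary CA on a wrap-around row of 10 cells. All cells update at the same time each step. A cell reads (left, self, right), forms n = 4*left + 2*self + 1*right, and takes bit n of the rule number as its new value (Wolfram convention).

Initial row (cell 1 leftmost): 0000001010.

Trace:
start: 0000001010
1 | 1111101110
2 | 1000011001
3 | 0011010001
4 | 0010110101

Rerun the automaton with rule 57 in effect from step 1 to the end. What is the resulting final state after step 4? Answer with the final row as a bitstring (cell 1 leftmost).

1000100101

(re-executing steps 1..4 under rule 57; state before step 1: 0000001010)
1 | 1111100101
2 | 0000010011
3 | 1111001010
4 | 1000100101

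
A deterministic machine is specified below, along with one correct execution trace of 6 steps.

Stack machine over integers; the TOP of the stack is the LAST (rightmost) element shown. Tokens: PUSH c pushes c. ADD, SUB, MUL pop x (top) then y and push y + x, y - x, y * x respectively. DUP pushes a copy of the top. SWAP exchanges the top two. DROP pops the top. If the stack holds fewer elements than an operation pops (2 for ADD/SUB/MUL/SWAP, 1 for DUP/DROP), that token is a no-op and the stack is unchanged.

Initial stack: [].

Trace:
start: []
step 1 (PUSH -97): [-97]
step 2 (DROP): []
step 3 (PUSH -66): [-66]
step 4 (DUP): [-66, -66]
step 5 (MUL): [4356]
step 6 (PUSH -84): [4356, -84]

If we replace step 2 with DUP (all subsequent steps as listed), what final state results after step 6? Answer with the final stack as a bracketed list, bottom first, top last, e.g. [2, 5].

(re-executing from step 2 with the substitution; state before step 2: [-97])
step 2 (DUP): [-97, -97]
step 3 (PUSH -66): [-97, -97, -66]
step 4 (DUP): [-97, -97, -66, -66]
step 5 (MUL): [-97, -97, 4356]
step 6 (PUSH -84): [-97, -97, 4356, -84]

[-97, -97, 4356, -84]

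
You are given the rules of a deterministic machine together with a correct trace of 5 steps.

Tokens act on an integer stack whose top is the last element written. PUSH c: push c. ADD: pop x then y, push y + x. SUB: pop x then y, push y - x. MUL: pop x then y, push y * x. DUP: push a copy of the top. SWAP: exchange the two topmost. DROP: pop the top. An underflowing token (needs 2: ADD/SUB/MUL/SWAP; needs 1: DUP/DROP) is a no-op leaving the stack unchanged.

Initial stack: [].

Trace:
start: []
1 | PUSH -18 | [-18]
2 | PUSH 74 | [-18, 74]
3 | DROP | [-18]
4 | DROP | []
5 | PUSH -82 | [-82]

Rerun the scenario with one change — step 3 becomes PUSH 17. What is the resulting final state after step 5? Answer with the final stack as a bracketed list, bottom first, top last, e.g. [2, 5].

[-18, 74, -82]

(re-executing from step 3 with the substitution; state before step 3: [-18, 74])
3 | PUSH 17 | [-18, 74, 17]
4 | DROP | [-18, 74]
5 | PUSH -82 | [-18, 74, -82]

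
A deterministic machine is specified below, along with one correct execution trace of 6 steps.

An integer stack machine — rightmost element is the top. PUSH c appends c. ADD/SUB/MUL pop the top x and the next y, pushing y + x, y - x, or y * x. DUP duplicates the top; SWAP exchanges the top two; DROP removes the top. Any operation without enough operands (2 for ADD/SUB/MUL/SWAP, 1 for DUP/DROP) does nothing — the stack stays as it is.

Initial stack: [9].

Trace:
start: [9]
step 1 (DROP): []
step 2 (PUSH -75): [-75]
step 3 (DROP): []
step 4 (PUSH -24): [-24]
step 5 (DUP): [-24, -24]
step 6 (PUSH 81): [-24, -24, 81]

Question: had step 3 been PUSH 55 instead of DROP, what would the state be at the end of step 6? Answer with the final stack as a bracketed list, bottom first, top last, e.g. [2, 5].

(re-executing from step 3 with the substitution; state before step 3: [-75])
step 3 (PUSH 55): [-75, 55]
step 4 (PUSH -24): [-75, 55, -24]
step 5 (DUP): [-75, 55, -24, -24]
step 6 (PUSH 81): [-75, 55, -24, -24, 81]

[-75, 55, -24, -24, 81]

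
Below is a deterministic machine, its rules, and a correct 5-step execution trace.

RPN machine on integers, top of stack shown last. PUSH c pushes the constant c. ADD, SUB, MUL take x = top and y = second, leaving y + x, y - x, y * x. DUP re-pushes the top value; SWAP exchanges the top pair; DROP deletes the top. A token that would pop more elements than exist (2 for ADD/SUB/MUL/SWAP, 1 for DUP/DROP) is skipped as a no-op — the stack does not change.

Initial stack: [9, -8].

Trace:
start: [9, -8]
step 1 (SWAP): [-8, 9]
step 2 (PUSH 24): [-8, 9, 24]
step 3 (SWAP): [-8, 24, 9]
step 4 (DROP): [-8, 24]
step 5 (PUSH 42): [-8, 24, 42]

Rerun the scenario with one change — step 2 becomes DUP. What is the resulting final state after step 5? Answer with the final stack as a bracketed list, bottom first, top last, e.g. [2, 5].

[-8, 9, 42]

(re-executing from step 2 with the substitution; state before step 2: [-8, 9])
step 2 (DUP): [-8, 9, 9]
step 3 (SWAP): [-8, 9, 9]
step 4 (DROP): [-8, 9]
step 5 (PUSH 42): [-8, 9, 42]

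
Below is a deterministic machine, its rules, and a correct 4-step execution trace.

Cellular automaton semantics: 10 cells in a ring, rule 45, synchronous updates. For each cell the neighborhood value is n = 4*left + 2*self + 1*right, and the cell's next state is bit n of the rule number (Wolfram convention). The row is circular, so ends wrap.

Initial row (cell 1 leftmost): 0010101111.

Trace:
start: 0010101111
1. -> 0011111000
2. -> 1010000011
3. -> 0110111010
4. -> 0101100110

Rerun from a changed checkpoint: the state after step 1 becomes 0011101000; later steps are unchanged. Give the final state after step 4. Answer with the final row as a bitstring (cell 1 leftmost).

state after step 1 := 0011101000
2. -> 1010011011
3. -> 0110010110
4. -> 0100011100

0100011100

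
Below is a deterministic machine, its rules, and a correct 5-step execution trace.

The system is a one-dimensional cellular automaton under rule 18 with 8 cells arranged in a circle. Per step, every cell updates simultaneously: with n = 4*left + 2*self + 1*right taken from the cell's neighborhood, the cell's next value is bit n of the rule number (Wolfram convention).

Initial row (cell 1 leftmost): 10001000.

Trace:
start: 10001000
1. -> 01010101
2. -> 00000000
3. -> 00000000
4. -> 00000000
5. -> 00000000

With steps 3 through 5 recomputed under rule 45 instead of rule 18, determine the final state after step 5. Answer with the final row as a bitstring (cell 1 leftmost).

11111111

(re-executing steps 3..5 under rule 45; state before step 3: 00000000)
3. -> 11111111
4. -> 00000000
5. -> 11111111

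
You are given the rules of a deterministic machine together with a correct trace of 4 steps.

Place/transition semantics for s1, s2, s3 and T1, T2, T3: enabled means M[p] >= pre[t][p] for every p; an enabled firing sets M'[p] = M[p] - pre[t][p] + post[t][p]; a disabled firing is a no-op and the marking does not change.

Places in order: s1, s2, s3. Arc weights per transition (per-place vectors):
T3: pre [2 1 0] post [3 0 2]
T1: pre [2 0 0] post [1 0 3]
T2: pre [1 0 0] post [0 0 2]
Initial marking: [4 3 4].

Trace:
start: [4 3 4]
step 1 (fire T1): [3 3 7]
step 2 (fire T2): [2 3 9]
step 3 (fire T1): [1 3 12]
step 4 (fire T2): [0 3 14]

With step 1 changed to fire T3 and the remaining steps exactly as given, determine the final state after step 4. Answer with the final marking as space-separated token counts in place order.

2 2 13

(re-executing from step 1 with the substitution; state before step 1: [4 3 4])
step 1 (fire T3): [5 2 6]
step 2 (fire T2): [4 2 8]
step 3 (fire T1): [3 2 11]
step 4 (fire T2): [2 2 13]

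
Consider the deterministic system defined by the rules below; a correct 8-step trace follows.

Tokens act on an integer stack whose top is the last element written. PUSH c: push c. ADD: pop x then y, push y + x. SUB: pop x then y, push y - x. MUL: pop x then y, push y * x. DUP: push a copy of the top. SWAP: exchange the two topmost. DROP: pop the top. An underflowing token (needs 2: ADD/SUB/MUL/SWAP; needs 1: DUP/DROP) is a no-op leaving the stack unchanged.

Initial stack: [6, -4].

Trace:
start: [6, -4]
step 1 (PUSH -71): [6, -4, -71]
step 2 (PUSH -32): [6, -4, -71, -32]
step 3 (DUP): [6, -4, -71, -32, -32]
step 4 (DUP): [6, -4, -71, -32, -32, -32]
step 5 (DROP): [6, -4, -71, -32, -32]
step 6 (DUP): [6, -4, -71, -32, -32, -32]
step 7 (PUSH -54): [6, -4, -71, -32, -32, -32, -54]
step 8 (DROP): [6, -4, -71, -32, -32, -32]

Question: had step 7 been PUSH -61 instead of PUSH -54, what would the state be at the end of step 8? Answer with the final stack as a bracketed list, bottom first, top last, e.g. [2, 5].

(re-executing from step 7 with the substitution; state before step 7: [6, -4, -71, -32, -32, -32])
step 7 (PUSH -61): [6, -4, -71, -32, -32, -32, -61]
step 8 (DROP): [6, -4, -71, -32, -32, -32]

[6, -4, -71, -32, -32, -32]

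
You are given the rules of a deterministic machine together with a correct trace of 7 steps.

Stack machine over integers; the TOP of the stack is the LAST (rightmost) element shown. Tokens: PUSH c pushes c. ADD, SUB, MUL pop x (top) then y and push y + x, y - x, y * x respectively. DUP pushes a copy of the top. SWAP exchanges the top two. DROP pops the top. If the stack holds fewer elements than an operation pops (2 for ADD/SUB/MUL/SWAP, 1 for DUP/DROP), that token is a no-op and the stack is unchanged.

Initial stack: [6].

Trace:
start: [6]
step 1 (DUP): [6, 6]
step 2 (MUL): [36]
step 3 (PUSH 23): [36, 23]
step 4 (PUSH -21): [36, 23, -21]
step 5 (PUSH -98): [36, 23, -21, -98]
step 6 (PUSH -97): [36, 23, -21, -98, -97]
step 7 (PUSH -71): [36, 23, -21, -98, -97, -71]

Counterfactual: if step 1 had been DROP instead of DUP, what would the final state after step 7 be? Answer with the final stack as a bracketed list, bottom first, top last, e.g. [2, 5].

(re-executing from step 1 with the substitution; state before step 1: [6])
step 1 (DROP): []
step 2 (MUL): []
step 3 (PUSH 23): [23]
step 4 (PUSH -21): [23, -21]
step 5 (PUSH -98): [23, -21, -98]
step 6 (PUSH -97): [23, -21, -98, -97]
step 7 (PUSH -71): [23, -21, -98, -97, -71]

[23, -21, -98, -97, -71]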